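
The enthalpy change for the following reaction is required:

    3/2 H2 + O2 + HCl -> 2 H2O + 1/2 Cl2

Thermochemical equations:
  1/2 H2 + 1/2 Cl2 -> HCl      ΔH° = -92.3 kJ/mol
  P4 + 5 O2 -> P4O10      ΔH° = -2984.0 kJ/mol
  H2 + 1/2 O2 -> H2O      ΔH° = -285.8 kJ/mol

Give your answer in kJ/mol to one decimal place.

equation 1 reversed (HCl must end up as a reactant): +92.3 kJ/mol
equation 2: not needed (P4O10 appears nowhere else).
equation 3 × 2 (scale by 2 for the 2 H2O): (2)·(-285.8) = -571.6 kJ/mol
ΔH° = (+92.3) + (-571.6) = -479.3 kJ/mol

ΔH° = -479.3 kJ/mol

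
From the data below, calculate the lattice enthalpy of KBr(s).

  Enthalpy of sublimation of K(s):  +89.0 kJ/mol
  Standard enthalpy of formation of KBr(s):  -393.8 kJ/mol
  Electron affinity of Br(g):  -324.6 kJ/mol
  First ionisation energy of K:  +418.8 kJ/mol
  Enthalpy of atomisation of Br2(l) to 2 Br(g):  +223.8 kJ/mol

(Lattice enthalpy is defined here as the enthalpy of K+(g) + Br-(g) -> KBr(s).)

ΔHf° = 1·ΔHsub + 1·(ΣIE) + 1/2·D(Br2) + 1·EA + U
-393.8 = 1·(+89.0) + 1·(+418.8) + 1/2·(+223.8) + 1·(-324.6) + U
U = -393.8 − (+295.1) = -688.9 kJ/mol

U = -688.9 kJ/mol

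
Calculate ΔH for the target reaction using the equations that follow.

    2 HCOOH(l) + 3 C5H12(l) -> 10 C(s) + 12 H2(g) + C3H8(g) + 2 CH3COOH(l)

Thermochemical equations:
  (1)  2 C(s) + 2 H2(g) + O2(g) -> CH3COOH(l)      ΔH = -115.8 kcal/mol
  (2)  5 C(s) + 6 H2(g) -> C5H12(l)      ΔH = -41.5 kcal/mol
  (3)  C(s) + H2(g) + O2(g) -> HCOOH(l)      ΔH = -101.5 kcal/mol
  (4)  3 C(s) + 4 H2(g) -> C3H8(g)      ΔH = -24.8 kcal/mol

(1) × 2: (2)·(-115.8) = -231.6 kcal/mol
(2) reversed and × 3: (-3)·(-41.5) = +124.5 kcal/mol
(3) reversed and × 2: (-2)·(-101.5) = +203.0 kcal/mol
(4) as written: -24.8 kcal/mol
Combining the equations, ΔH = (-231.6) + (+124.5) + (+203.0) + (-24.8) = 71.1 kcal/mol

ΔH = 71.1 kcal/mol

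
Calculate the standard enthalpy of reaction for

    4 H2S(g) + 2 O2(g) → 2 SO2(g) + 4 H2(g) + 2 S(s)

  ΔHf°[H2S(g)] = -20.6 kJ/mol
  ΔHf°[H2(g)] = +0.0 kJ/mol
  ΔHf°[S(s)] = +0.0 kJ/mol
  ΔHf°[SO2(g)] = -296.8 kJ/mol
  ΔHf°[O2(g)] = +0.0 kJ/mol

ΔH°rxn = Σ nΔHf°(products) − Σ nΔHf°(reactants).
Products: 2·(-296.8) + 4·(+0.0) + 2·(+0.0) = -593.6
Reactants: 4·(-20.6) + 2·(+0.0) = -82.4
ΔHrxn = (-593.6) − (-82.4) = -511.2 kJ/mol

ΔHrxn = -511.2 kJ/mol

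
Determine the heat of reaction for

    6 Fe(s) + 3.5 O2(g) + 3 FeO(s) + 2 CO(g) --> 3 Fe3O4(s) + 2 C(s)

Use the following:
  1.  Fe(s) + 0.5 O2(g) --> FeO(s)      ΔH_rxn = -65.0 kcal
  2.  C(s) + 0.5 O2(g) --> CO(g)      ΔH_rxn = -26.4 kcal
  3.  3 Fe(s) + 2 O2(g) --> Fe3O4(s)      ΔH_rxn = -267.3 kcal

eq. 1 reversed and × 3: (-3)·(-65.0) = +195.0 kcal
eq. 2 reversed and × 2: (-2)·(-26.4) = +52.8 kcal
eq. 3 × 3: (3)·(-267.3) = -801.9 kcal
Summing the manipulated equations, ΔH_rxn = (+195.0) + (+52.8) + (-801.9) = -554.1 kcal

ΔH_rxn = -554.1 kcal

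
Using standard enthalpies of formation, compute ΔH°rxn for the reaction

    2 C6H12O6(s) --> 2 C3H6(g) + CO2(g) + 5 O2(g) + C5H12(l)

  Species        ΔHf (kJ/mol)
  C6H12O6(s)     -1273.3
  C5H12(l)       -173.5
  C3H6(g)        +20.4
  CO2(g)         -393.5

ΔH°rxn = 2020.4 kJ/mol

ΔH°rxn = Σ nΔHf°(products) − Σ nΔHf°(reactants).
Products: 2·(+20.4) + 1·(-393.5) + 5·(+0.0) + 1·(-173.5) = -526.2
Reactants: 2·(-1273.3) = -2546.6
ΔH°rxn = (-526.2) − (-2546.6) = 2020.4 kJ/mol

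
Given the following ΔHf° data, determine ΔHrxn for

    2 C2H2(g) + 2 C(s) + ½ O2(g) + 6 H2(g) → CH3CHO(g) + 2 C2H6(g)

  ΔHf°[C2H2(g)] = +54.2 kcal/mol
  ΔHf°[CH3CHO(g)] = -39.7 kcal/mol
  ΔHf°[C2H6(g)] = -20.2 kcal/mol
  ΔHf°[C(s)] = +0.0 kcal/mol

Products: 1·(-39.7) + 2·(-20.2) = -80.1
Reactants: 2·(+54.2) + 2·(+0.0) + 1/2·(+0.0) + 6·(+0.0) = +108.4
ΔHrxn = (-80.1) − (+108.4) = -188.5 kcal/mol

ΔHrxn = -188.5 kcal/mol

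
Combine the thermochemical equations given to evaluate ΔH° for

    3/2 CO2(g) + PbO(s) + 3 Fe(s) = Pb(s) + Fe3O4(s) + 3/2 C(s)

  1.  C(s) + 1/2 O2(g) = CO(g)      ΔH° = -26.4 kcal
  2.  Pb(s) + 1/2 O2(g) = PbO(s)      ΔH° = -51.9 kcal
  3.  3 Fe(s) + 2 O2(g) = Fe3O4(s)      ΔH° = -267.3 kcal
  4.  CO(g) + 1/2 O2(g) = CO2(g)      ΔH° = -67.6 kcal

eq. 1 reversed and × 3/2 (C(s) must end up as a product; ×3/2 to match 3/2 C(s) in the target): (-3/2)·(-26.4) = +39.6 kcal
eq. 2 reversed (reverse to put PbO(s) on the reactant side): +51.9 kcal
eq. 3 as written (Fe3O4(s) already on the product side): -267.3 kcal
eq. 4 reversed and × 3/2 (CO2(g) must end up as a reactant; ×3/2 to match 3/2 CO2(g) in the target): (-3/2)·(-67.6) = +101.4 kcal
ΔH° = (-3/2)·(-26.4) + (-1)·(-51.9) + (1)·(-267.3) + (-3/2)·(-67.6) = -74.4 kcal

ΔH° = -74.4 kcal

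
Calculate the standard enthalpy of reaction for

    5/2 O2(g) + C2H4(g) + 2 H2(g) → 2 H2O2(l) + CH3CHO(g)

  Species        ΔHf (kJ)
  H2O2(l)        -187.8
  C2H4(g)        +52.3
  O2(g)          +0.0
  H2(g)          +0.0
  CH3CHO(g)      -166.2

Products: 2·(-187.8) + 1·(-166.2) = -541.8
Reactants: 5/2·(+0.0) + 1·(+52.3) + 2·(+0.0) = +52.3
ΔHrxn = (-541.8) − (+52.3) = -594.1 kJ

ΔHrxn = -594.1 kJ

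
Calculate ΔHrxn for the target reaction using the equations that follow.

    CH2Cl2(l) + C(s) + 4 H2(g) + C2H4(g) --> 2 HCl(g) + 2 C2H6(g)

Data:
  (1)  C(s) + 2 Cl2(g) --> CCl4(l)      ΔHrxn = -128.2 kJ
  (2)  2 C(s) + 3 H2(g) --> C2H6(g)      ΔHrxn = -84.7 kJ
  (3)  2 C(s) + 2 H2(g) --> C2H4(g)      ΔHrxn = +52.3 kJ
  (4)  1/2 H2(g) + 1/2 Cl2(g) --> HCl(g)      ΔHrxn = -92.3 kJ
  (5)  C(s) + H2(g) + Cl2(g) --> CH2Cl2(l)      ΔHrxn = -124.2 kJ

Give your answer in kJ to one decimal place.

ΔHrxn = -282.1 kJ

(1): not needed.
(2) × 2: (2)·(-84.7) = -169.4 kJ
(3) reversed: -52.3 kJ
(4) × 2: (2)·(-92.3) = -184.6 kJ
(5) reversed: +124.2 kJ
By Hess's law, ΔHrxn = (2)·(-84.7) + (-1)·(+52.3) + (2)·(-92.3) + (-1)·(-124.2) = -282.1 kJ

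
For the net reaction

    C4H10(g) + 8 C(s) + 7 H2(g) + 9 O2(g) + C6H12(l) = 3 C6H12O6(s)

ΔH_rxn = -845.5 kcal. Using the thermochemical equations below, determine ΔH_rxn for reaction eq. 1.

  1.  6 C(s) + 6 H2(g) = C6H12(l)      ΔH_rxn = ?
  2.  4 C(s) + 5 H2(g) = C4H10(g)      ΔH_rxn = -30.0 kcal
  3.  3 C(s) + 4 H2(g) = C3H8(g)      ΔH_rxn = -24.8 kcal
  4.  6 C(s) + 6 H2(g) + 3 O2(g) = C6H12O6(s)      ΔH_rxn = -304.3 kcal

ΔH_rxn = -37.4 kcal

eq. 1 reversed: contributes −x
eq. 2 reversed: +30.0 kcal
eq. 3: not needed.
eq. 4 × 3: (3)·(-304.3) = -912.9 kcal
-845.5 = (+30.0) + (-912.9) − x
x = (-845.5 − (-882.9)) / (-1) = -37.4 kcal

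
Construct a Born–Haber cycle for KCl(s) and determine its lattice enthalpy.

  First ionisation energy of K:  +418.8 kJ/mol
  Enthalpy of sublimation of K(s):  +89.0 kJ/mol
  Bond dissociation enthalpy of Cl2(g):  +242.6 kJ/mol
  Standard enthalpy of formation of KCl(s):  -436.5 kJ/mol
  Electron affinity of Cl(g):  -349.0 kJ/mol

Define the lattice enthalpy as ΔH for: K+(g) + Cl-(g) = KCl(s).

ΔHf° = 1·ΔHsub + 1·(ΣIE) + 1/2·D(Cl2) + 1·EA + U
-436.5 = 1·(+89.0) + 1·(+418.8) + 1/2·(+242.6) + 1·(-349.0) + U
U = -436.5 − (+280.1) = -716.6 kJ/mol

U = -716.6 kJ/mol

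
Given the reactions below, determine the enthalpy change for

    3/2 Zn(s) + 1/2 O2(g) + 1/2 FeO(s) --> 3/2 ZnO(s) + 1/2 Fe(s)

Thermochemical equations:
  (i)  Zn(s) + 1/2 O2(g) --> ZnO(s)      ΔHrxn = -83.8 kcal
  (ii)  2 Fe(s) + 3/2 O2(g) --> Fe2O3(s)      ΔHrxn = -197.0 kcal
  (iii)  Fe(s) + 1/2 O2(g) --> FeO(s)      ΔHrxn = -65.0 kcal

(i) × 3/2 (scale by 3/2 for the 3/2 ZnO(s)): (3/2)·(-83.8) = -125.7 kcal
(ii): not needed (Fe2O3(s) appears nowhere else).
(iii) reversed and × 1/2 (FeO(s) must end up as a reactant; ×1/2 to match 1/2 FeO(s) in the target): (-1/2)·(-65.0) = +32.5 kcal
Summing the manipulated equations, ΔHrxn = (-125.7) + (+32.5) = -93.2 kcal

ΔHrxn = -93.2 kcal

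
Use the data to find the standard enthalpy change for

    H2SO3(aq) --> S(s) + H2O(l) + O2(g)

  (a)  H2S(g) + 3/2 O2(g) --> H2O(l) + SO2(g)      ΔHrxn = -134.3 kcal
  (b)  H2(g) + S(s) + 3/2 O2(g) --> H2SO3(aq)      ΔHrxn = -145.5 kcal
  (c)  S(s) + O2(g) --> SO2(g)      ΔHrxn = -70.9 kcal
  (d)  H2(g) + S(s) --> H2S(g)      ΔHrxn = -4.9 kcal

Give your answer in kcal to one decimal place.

(a) as written (H2O(l) already on the product side): -134.3 kcal
(b) reversed (H2SO3(aq) must end up as a reactant): +145.5 kcal
(c) reversed: +70.9 kcal
(d) as written: -4.9 kcal
Since enthalpy is a state function, ΔHrxn = (-134.3) + (+145.5) + (+70.9) + (-4.9) = 77.2 kcal

ΔHrxn = 77.2 kcal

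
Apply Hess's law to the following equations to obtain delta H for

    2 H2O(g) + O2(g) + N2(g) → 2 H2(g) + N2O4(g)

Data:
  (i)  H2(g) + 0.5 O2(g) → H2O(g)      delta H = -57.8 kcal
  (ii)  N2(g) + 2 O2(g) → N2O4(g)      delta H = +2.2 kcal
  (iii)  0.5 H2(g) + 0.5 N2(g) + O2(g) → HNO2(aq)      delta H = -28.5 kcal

(i) reversed and × 2: (-2)·(-57.8) = +115.6 kcal
(ii) as written: +2.2 kcal
(iii): not needed.
delta H = (+115.6) + (+2.2) = 117.8 kcal

delta H = 117.8 kcal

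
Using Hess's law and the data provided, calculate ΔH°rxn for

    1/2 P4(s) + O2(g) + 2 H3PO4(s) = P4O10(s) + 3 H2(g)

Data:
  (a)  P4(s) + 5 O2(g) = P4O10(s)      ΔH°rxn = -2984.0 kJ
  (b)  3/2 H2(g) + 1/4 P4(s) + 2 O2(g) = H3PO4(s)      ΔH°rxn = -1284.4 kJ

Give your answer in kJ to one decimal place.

(a) as written (P4O10(s) already on the product side): -2984.0 kJ
(b) reversed and × 2 (reverse to put H3PO4(s) on the reactant side; ×2 to match 2 H3PO4(s) in the target): (-2)·(-1284.4) = +2568.8 kJ
Summing the manipulated equations, ΔH°rxn = (1)·(-2984.0) + (-2)·(-1284.4) = -415.2 kJ

ΔH°rxn = -415.2 kJ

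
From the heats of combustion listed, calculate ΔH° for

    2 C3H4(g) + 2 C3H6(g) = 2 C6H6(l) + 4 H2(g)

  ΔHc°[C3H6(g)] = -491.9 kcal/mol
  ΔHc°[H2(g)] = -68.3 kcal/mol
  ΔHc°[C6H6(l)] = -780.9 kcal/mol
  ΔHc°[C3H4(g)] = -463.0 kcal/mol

ΔH° = -74.8 kcal/mol

Using ΔH = Σ nΔHc°(reactants) − Σ nΔHc°(products):
= [2·(-463.0) + 2·(-491.9)] − [2·(-780.9) + 4·(-68.3)]
= -74.8 kcal/mol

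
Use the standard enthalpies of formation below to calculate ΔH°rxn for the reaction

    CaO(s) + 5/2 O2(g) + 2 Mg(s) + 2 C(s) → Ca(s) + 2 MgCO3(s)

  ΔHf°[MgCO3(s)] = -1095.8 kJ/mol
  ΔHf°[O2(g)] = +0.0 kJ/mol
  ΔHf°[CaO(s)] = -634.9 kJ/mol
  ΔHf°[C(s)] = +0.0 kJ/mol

ΔH°rxn = -1556.7 kJ/mol

Products: 1·(+0.0) + 2·(-1095.8) = -2191.6
Reactants: 1·(-634.9) + 5/2·(+0.0) + 2·(+0.0) + 2·(+0.0) = -634.9
ΔH°rxn = (-2191.6) − (-634.9) = -1556.7 kJ/mol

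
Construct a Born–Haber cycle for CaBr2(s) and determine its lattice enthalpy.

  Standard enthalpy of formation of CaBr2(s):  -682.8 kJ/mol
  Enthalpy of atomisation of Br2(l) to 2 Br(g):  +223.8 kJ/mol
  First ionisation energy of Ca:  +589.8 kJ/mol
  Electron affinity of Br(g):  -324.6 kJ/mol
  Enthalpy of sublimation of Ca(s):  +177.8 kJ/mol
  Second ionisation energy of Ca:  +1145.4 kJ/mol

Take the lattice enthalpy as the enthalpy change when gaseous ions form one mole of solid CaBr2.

ΔHf° = 1·ΔHsub + 1·(ΣIE) + 1·D(Br2) + 2·EA + U
-682.8 = 1·(+177.8) + 1·(+1735.2) + 1·(+223.8) + 2·(-324.6) + U
U = -682.8 − (+1487.6) = -2170.4 kJ/mol

U = -2170.4 kJ/mol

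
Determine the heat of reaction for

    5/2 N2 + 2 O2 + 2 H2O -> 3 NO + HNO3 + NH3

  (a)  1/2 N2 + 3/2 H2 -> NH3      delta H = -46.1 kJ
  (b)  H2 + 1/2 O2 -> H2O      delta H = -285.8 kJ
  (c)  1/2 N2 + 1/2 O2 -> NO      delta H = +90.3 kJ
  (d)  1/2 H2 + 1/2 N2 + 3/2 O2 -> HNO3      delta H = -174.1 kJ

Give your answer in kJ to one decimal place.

delta H = 622.3 kJ

(a) as written: -46.1 kJ
(b) reversed and × 2: (-2)·(-285.8) = +571.6 kJ
(c) × 3: (3)·(+90.3) = +270.9 kJ
(d) as written: -174.1 kJ
By Hess's law, delta H = (-46.1) + (+571.6) + (+270.9) + (-174.1) = 622.3 kJ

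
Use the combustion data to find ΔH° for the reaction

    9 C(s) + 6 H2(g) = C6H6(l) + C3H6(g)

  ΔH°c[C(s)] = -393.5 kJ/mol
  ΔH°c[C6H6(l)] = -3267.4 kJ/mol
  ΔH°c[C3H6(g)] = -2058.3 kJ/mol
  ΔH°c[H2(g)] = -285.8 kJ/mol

Using ΔH = Σ nΔHc°(reactants) − Σ nΔHc°(products):
= [9·(-393.5) + 6·(-285.8)] − [1·(-3267.4) + 1·(-2058.3)]
= 69.4 kJ/mol

ΔH° = 69.4 kJ/mol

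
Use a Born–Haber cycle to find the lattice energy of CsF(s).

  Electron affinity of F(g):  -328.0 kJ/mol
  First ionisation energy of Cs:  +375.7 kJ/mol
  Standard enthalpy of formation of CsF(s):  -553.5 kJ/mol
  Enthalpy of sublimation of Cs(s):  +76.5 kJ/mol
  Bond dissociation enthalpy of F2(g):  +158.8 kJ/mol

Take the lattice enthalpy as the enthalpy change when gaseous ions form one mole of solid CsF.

U = -757.1 kJ/mol

ΔHf° = 1·ΔHsub + 1·(ΣIE) + 1/2·D(F2) + 1·EA + U
-553.5 = 1·(+76.5) + 1·(+375.7) + 1/2·(+158.8) + 1·(-328.0) + U
U = -553.5 − (+203.6) = -757.1 kJ/mol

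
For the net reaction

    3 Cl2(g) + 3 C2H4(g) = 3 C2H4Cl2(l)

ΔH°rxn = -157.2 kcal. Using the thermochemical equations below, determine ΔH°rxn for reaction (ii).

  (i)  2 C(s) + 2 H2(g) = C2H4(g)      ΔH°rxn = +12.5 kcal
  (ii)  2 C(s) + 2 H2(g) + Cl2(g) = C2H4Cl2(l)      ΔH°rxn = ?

ΔH°rxn = -39.9 kcal

(i) reversed and × 3 (reverse to put C2H4(g) on the reactant side; scale by 3 for the 3 C2H4(g)): (-3)·(+12.5) = -37.5 kcal
(ii) × 3 (×3 to match 3 C2H4Cl2(l) in the target): contributes 3·x
-157.2 = (-37.5) + 3·x
x = (-157.2 − (-37.5)) / (3) = -39.9 kcal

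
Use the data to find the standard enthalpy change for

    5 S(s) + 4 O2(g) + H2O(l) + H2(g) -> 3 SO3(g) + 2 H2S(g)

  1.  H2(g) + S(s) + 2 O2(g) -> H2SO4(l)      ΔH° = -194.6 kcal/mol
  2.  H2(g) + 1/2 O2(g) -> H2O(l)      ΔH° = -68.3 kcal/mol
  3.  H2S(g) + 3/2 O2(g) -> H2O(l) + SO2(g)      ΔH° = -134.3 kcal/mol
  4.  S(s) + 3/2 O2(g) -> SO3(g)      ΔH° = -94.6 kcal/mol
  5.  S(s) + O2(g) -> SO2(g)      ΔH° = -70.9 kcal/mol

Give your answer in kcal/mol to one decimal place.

ΔH° = -225.3 kcal/mol

eq. 1: not needed (H2SO4(l) appears nowhere else).
eq. 2 as written: -68.3 kcal/mol
eq. 3 reversed and × 2 (reverse to put H2S(g) on the product side; scale by 2 for the 2 H2S(g)): (-2)·(-134.3) = +268.6 kcal/mol
eq. 4 × 3 (×3 to match 3 SO3(g) in the target): (3)·(-94.6) = -283.8 kcal/mol
eq. 5 × 2: (2)·(-70.9) = -141.8 kcal/mol
By Hess's law, ΔH° = (-68.3) + (+268.6) + (-283.8) + (-141.8) = -225.3 kcal/mol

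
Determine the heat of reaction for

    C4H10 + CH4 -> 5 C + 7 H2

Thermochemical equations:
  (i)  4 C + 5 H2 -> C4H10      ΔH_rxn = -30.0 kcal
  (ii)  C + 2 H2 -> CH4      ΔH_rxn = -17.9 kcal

ΔH_rxn = 47.9 kcal

(i) reversed: +30.0 kcal
(ii) reversed: +17.9 kcal
ΔH_rxn = (-1)·(-30.0) + (-1)·(-17.9) = 47.9 kcal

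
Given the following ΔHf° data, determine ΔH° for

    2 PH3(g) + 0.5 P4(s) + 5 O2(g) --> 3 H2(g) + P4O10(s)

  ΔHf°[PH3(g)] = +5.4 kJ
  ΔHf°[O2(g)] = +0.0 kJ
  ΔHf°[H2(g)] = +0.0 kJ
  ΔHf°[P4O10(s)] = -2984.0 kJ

ΔH° = -2994.8 kJ

ΔH°rxn = Σ nΔHf°(products) − Σ nΔHf°(reactants).
Products: 3·(+0.0) + 1·(-2984.0) = -2984.0
Reactants: 2·(+5.4) + 1/2·(+0.0) + 5·(+0.0) = +10.8
ΔH° = (-2984.0) − (+10.8) = -2994.8 kJ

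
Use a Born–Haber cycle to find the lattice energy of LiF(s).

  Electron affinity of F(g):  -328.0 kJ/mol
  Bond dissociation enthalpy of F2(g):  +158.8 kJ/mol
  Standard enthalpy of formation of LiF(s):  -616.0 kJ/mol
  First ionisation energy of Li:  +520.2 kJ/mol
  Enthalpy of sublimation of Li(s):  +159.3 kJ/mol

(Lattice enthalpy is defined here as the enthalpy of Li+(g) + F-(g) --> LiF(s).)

U = -1046.9 kJ/mol

ΔHf° = 1·ΔHsub + 1·(ΣIE) + 1/2·D(F2) + 1·EA + U
-616.0 = 1·(+159.3) + 1·(+520.2) + 1/2·(+158.8) + 1·(-328.0) + U
U = -616.0 − (+430.9) = -1046.9 kJ/mol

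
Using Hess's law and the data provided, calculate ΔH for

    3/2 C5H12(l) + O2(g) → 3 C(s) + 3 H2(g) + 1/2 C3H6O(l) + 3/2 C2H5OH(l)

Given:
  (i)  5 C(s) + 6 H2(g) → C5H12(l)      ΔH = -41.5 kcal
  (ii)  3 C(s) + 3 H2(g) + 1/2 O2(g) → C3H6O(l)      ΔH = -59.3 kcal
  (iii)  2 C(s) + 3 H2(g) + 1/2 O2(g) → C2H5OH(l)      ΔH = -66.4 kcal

ΔH = -67.0 kcal

(i) reversed and × 3/2: (-3/2)·(-41.5) = +62.25 kcal
(ii) × 1/2: (1/2)·(-59.3) = -29.65 kcal
(iii) × 3/2: (3/2)·(-66.4) = -99.6 kcal
By Hess's law, ΔH = (-3/2)·(-41.5) + (1/2)·(-59.3) + (3/2)·(-66.4) = -67.0 kcal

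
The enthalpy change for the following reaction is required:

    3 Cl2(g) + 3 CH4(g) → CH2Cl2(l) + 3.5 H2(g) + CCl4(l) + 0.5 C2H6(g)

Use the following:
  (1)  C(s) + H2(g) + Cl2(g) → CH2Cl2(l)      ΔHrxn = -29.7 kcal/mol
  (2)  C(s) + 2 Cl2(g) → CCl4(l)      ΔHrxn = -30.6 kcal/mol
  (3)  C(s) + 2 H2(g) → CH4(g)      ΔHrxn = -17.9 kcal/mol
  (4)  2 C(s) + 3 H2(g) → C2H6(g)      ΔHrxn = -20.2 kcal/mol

(1) as written: -29.7 kcal/mol
(2) as written: -30.6 kcal/mol
(3) reversed and × 3: (-3)·(-17.9) = +53.7 kcal/mol
(4) × 1/2: (1/2)·(-20.2) = -10.1 kcal/mol
Summing the manipulated equations, ΔHrxn = (1)·(-29.7) + (1)·(-30.6) + (-3)·(-17.9) + (1/2)·(-20.2) = -16.7 kcal/mol

ΔHrxn = -16.7 kcal/mol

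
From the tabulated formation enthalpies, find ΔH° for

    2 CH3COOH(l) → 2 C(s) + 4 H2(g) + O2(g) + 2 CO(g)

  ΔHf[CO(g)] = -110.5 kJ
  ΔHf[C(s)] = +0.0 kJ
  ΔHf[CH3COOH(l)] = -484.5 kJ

ΔH°rxn = Σ nΔHf°(products) − Σ nΔHf°(reactants).
Products: 2·(+0.0) + 4·(+0.0) + 1·(+0.0) + 2·(-110.5) = -221.0
Reactants: 2·(-484.5) = -969.0
ΔH° = (-221.0) − (-969.0) = 748.0 kJ

ΔH° = 748.0 kJ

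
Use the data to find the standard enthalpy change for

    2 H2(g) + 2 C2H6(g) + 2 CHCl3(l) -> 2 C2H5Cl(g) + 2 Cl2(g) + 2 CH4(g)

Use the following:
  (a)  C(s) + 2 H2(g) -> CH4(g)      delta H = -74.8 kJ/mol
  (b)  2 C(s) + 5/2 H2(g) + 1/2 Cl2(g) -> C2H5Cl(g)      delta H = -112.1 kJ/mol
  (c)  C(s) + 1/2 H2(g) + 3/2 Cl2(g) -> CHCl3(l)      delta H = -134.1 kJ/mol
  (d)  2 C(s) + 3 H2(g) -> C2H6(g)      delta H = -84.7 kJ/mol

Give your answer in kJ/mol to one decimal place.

delta H = 63.8 kJ/mol

(a) × 2: (2)·(-74.8) = -149.6 kJ/mol
(b) × 2: (2)·(-112.1) = -224.2 kJ/mol
(c) reversed and × 2: (-2)·(-134.1) = +268.2 kJ/mol
(d) reversed and × 2: (-2)·(-84.7) = +169.4 kJ/mol
Summing the manipulated equations, delta H = (-149.6) + (-224.2) + (+268.2) + (+169.4) = 63.8 kJ/mol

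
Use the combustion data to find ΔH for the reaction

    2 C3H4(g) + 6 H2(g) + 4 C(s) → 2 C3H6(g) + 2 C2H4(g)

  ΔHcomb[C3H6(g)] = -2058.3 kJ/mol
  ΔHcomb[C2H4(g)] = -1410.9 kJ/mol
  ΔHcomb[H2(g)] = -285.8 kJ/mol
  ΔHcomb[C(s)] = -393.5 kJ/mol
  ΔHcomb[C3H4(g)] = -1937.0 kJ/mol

ΔH = -224.4 kJ/mol

With combustion enthalpies, reactants minus products:
= [2·(-1937.0) + 6·(-285.8) + 4·(-393.5)] − [2·(-2058.3) + 2·(-1410.9)]
= -224.4 kJ/mol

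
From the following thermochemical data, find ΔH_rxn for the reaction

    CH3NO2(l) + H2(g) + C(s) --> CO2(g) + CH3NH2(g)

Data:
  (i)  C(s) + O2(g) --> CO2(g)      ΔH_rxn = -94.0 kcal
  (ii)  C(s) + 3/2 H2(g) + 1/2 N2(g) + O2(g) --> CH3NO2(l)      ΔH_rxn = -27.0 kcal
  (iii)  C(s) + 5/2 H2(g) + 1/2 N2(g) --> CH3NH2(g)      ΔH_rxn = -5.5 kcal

(i) as written: -94.0 kcal
(ii) reversed: +27.0 kcal
(iii) as written: -5.5 kcal
ΔH_rxn = (1)·(-94.0) + (-1)·(-27.0) + (1)·(-5.5) = -72.5 kcal

ΔH_rxn = -72.5 kcal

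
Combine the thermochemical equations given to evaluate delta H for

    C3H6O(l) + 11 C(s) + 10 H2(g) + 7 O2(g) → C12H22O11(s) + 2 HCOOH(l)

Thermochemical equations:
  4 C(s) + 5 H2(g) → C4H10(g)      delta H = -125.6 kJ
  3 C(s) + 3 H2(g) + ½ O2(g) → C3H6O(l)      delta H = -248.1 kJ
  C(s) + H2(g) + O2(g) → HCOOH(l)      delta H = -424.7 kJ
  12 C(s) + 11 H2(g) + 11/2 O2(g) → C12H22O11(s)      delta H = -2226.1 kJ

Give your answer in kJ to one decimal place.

delta H = -2827.4 kJ

equation 1: not needed (C4H10(g) appears nowhere else).
equation 2 reversed (C3H6O(l) must end up as a reactant): +248.1 kJ
equation 3 × 2 (scale by 2 for the 2 HCOOH(l)): (2)·(-424.7) = -849.4 kJ
equation 4 as written (C12H22O11(s) already on the product side): -2226.1 kJ
By Hess's law, delta H = (-1)·(-248.1) + (2)·(-424.7) + (1)·(-2226.1) = -2827.4 kJ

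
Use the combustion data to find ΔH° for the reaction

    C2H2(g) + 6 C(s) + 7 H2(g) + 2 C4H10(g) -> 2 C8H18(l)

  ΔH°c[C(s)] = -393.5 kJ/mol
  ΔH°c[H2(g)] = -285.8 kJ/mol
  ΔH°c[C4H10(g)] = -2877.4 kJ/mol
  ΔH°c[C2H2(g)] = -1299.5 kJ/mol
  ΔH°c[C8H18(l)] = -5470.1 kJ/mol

ΔH° = -475.7 kJ/mol

Using ΔH = Σ nΔHc°(reactants) − Σ nΔHc°(products):
= [1·(-1299.5) + 6·(-393.5) + 7·(-285.8) + 2·(-2877.4)] − [2·(-5470.1)]
= -475.7 kJ/mol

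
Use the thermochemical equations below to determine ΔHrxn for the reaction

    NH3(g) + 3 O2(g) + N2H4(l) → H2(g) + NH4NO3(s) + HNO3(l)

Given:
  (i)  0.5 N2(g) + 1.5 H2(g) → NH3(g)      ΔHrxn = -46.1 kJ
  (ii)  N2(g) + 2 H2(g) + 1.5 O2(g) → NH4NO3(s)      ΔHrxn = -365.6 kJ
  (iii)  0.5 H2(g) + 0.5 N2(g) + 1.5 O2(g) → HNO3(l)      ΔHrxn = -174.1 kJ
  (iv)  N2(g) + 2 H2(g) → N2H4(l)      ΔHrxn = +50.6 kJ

(i) reversed: +46.1 kJ
(ii) as written: -365.6 kJ
(iii) as written: -174.1 kJ
(iv) reversed: -50.6 kJ
Summing the manipulated equations, ΔHrxn = (-1)·(-46.1) + (1)·(-365.6) + (1)·(-174.1) + (-1)·(+50.6) = -544.2 kJ

ΔHrxn = -544.2 kJ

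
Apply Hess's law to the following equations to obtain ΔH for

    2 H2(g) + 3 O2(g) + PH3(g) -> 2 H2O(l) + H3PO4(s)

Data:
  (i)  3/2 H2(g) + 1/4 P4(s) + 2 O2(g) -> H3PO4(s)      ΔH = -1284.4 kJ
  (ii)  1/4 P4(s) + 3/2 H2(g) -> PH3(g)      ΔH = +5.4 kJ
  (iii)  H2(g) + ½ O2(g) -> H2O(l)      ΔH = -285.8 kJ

ΔH = -1861.4 kJ

(i) as written (H3PO4(s) already on the product side): -1284.4 kJ
(ii) reversed (PH3(g) must end up as a reactant): -5.4 kJ
(iii) × 2 (scale by 2 for the 2 H2O(l)): (2)·(-285.8) = -571.6 kJ
Combining the equations, ΔH = (-1284.4) + (-5.4) + (-571.6) = -1861.4 kJ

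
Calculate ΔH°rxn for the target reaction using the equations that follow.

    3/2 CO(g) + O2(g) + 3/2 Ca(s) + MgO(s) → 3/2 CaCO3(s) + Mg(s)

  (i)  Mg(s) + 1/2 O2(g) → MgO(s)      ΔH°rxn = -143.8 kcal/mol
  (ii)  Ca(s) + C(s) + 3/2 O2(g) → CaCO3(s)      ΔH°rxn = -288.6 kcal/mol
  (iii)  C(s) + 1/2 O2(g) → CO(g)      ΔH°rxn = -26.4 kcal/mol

ΔH°rxn = -249.5 kcal/mol

(i) reversed: +143.8 kcal/mol
(ii) × 3/2: (3/2)·(-288.6) = -432.9 kcal/mol
(iii) reversed and × 3/2: (-3/2)·(-26.4) = +39.6 kcal/mol
ΔH°rxn = (-1)·(-143.8) + (3/2)·(-288.6) + (-3/2)·(-26.4) = -249.5 kcal/mol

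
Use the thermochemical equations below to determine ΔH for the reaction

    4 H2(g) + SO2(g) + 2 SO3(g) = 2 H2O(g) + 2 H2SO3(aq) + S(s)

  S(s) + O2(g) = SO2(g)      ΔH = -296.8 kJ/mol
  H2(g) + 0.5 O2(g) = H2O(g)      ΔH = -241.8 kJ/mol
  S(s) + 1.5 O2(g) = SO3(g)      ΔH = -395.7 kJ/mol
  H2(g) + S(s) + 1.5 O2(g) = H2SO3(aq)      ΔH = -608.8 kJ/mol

ΔH = -613.0 kJ/mol

equation 1 reversed: +296.8 kJ/mol
equation 2 × 2: (2)·(-241.8) = -483.6 kJ/mol
equation 3 reversed and × 2: (-2)·(-395.7) = +791.4 kJ/mol
equation 4 × 2: (2)·(-608.8) = -1217.6 kJ/mol
Summing the manipulated equations, ΔH = (+296.8) + (-483.6) + (+791.4) + (-1217.6) = -613.0 kJ/mol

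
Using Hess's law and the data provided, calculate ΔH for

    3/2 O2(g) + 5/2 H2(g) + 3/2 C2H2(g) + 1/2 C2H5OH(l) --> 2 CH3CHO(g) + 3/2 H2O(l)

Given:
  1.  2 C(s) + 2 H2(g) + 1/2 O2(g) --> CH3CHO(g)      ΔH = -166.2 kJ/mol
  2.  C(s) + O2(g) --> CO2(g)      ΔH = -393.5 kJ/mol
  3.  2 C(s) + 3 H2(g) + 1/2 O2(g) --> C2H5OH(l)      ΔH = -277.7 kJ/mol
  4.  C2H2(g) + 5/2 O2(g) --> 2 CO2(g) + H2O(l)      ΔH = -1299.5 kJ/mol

ΔH = -962.3 kJ/mol

eq. 1 × 2: (2)·(-166.2) = -332.4 kJ/mol
eq. 2 reversed and × 3: (-3)·(-393.5) = +1180.5 kJ/mol
eq. 3 reversed and × 1/2: (-1/2)·(-277.7) = +138.85 kJ/mol
eq. 4 × 3/2: (3/2)·(-1299.5) = -1949.25 kJ/mol
Since enthalpy is a state function, ΔH = (2)·(-166.2) + (-3)·(-393.5) + (-1/2)·(-277.7) + (3/2)·(-1299.5) = -962.3 kJ/mol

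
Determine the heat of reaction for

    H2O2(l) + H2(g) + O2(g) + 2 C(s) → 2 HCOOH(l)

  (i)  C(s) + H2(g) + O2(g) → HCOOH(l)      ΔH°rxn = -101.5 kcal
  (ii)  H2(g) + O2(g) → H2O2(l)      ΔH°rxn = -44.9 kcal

(i) × 2: (2)·(-101.5) = -203.0 kcal
(ii) reversed: +44.9 kcal
Combining the equations, ΔH°rxn = (-203.0) + (+44.9) = -158.1 kcal

ΔH°rxn = -158.1 kcal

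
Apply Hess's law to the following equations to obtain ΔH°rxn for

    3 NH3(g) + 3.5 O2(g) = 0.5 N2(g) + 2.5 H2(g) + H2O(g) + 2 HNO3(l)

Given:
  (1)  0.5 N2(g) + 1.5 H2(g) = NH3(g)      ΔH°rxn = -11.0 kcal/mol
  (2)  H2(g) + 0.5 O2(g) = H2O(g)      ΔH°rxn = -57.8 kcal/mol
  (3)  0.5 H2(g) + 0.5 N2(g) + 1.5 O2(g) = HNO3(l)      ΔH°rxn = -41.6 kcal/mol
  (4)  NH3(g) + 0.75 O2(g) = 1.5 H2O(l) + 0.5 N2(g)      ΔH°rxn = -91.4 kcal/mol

ΔH°rxn = -108.0 kcal/mol

(1) reversed and × 3: (-3)·(-11.0) = +33.0 kcal/mol
(2) as written (H2O(g) already on the product side): -57.8 kcal/mol
(3) × 2 (×2 to match 2 HNO3(l) in the target): (2)·(-41.6) = -83.2 kcal/mol
(4): not needed (H2O(l) appears nowhere else).
ΔH°rxn = (-3)·(-11.0) + (1)·(-57.8) + (2)·(-41.6) = -108.0 kcal/mol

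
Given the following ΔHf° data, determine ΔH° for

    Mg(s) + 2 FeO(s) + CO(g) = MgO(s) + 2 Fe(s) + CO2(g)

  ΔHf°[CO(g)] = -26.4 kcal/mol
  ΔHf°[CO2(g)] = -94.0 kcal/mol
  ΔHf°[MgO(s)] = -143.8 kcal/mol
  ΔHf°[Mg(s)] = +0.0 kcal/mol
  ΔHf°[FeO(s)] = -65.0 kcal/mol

ΔH° = -81.4 kcal/mol

Products: 1·(-143.8) + 2·(+0.0) + 1·(-94.0) = -237.8
Reactants: 1·(+0.0) + 2·(-65.0) + 1·(-26.4) = -156.4
ΔH° = (-237.8) − (-156.4) = -81.4 kcal/mol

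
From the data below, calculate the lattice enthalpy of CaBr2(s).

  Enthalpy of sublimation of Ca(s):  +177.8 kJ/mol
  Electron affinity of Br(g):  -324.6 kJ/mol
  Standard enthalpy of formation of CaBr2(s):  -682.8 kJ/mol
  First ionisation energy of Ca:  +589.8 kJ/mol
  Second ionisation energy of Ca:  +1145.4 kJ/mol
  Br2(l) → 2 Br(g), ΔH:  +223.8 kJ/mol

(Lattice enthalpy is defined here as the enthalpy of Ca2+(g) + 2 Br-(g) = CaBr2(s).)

U = -2170.4 kJ/mol

ΔHf° = 1·ΔHsub + 1·(ΣIE) + 1·D(Br2) + 2·EA + U
-682.8 = 1·(+177.8) + 1·(+1735.2) + 1·(+223.8) + 2·(-324.6) + U
U = -682.8 − (+1487.6) = -2170.4 kJ/mol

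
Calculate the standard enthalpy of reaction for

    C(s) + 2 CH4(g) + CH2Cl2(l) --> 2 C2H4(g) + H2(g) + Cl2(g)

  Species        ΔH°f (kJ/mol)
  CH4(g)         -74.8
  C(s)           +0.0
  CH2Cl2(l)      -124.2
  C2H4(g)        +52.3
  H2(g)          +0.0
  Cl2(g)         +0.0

Products: 2·(+52.3) + 1·(+0.0) + 1·(+0.0) = +104.6
Reactants: 1·(+0.0) + 2·(-74.8) + 1·(-124.2) = -273.8
ΔH° = (+104.6) − (-273.8) = 378.4 kJ/mol

ΔH° = 378.4 kJ/mol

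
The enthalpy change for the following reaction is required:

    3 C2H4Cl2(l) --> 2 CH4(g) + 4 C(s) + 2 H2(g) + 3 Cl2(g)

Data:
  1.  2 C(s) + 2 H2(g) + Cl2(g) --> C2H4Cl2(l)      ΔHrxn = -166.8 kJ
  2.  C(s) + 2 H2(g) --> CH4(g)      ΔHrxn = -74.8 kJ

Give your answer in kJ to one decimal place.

ΔHrxn = 350.8 kJ

eq. 1 reversed and × 3 (reverse to put C2H4Cl2(l) on the reactant side; ×3 to match 3 C2H4Cl2(l) in the target): (-3)·(-166.8) = +500.4 kJ
eq. 2 × 2 (×2 to match 2 CH4(g) in the target): (2)·(-74.8) = -149.6 kJ
Combining the equations, ΔHrxn = (+500.4) + (-149.6) = 350.8 kJ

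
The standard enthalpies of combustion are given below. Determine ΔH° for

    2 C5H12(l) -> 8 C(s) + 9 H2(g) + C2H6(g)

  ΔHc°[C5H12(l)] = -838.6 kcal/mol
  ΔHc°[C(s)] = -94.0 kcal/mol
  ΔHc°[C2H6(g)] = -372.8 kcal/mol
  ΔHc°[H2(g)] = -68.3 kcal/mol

Using ΔH = Σ nΔHc°(reactants) − Σ nΔHc°(products):
= [2·(-838.6)] − [8·(-94.0) + 9·(-68.3) + 1·(-372.8)]
= 62.3 kcal/mol

ΔH° = 62.3 kcal/mol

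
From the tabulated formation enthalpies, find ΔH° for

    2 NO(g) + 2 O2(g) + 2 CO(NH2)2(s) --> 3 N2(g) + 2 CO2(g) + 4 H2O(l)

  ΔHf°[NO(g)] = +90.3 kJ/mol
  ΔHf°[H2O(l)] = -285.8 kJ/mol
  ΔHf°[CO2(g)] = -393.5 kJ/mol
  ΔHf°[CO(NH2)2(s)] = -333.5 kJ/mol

ΔH° = -1443.8 kJ/mol

Products: 3·(+0.0) + 2·(-393.5) + 4·(-285.8) = -1930.2
Reactants: 2·(+90.3) + 2·(+0.0) + 2·(-333.5) = -486.4
ΔH° = (-1930.2) − (-486.4) = -1443.8 kJ/mol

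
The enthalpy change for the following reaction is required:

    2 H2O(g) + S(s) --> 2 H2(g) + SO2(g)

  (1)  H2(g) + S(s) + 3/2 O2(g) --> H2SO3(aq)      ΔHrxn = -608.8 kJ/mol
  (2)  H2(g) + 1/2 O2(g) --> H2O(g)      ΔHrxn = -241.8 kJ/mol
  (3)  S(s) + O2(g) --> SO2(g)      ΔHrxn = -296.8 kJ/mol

ΔHrxn = 186.8 kJ/mol

(1): not needed.
(2) reversed and × 2: (-2)·(-241.8) = +483.6 kJ/mol
(3) as written: -296.8 kJ/mol
Summing the manipulated equations, ΔHrxn = (+483.6) + (-296.8) = 186.8 kJ/mol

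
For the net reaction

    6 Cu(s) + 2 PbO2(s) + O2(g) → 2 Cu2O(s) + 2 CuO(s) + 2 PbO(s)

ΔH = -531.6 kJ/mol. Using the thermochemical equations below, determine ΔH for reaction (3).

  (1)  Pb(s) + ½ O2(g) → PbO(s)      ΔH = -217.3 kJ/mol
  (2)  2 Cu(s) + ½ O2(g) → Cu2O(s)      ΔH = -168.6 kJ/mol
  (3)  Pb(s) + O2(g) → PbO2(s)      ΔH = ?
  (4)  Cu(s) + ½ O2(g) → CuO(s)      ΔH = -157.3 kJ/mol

ΔH = -277.4 kJ/mol

(1) × 2: (2)·(-217.3) = -434.6 kJ/mol
(2) × 2: (2)·(-168.6) = -337.2 kJ/mol
(3) reversed and × 2: contributes −2·x
(4) × 2: (2)·(-157.3) = -314.6 kJ/mol
-531.6 = (-434.6) + (-337.2) + (-314.6) − 2·x
x = (-531.6 − (-1086.4)) / (-2) = -277.4 kJ/mol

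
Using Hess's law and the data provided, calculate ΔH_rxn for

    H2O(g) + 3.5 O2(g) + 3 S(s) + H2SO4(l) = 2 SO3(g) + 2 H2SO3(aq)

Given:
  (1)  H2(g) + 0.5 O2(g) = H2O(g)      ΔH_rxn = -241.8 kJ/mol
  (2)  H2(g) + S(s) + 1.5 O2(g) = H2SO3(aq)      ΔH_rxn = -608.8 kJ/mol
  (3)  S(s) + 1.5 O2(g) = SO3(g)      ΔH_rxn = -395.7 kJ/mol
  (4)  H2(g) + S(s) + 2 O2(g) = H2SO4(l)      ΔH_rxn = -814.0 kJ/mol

ΔH_rxn = -953.2 kJ/mol

(1) reversed (reverse to put H2O(g) on the reactant side): +241.8 kJ/mol
(2) × 2 (×2 to match 2 H2SO3(aq) in the target): (2)·(-608.8) = -1217.6 kJ/mol
(3) × 2 (×2 to match 2 SO3(g) in the target): (2)·(-395.7) = -791.4 kJ/mol
(4) reversed (H2SO4(l) must end up as a reactant): +814.0 kJ/mol
Since enthalpy is a state function, ΔH_rxn = (+241.8) + (-1217.6) + (-791.4) + (+814.0) = -953.2 kJ/mol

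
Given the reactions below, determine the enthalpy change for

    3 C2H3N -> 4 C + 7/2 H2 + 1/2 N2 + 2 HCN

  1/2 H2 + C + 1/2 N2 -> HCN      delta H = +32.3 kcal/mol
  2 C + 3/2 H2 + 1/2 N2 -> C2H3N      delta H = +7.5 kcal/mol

equation 1 × 2 (×2 to match 2 HCN in the target): (2)·(+32.3) = +64.6 kcal/mol
equation 2 reversed and × 3 (C2H3N must end up as a reactant; scale by 3 for the 3 C2H3N): (-3)·(+7.5) = -22.5 kcal/mol
By Hess's law, delta H = (2)·(+32.3) + (-3)·(+7.5) = 42.1 kcal/mol

delta H = 42.1 kcal/mol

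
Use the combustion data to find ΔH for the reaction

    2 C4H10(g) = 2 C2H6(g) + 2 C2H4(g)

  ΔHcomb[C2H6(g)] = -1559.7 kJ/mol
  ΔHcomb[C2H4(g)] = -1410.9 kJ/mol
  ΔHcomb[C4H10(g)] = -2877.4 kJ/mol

Using ΔH = Σ nΔHc°(reactants) − Σ nΔHc°(products):
= [2·(-2877.4)] − [2·(-1559.7) + 2·(-1410.9)]
= 186.4 kJ/mol

ΔH = 186.4 kJ/mol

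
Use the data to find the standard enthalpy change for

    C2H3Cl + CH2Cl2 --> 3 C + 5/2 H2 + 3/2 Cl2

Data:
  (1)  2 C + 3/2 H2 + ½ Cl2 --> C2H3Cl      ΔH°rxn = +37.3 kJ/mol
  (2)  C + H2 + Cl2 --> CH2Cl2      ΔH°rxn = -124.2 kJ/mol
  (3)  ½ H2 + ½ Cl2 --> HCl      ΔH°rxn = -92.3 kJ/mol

(1) reversed: -37.3 kJ/mol
(2) reversed: +124.2 kJ/mol
(3): not needed.
ΔH°rxn = (-37.3) + (+124.2) = 86.9 kJ/mol

ΔH°rxn = 86.9 kJ/mol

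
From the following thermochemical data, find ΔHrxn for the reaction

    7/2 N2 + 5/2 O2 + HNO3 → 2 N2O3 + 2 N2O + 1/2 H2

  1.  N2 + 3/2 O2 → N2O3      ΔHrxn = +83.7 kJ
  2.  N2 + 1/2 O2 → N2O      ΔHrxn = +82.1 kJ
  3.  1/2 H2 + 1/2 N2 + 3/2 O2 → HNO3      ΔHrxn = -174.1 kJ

eq. 1 × 2 (×2 to match 2 N2O3 in the target): (2)·(+83.7) = +167.4 kJ
eq. 2 × 2 (×2 to match 2 N2O in the target): (2)·(+82.1) = +164.2 kJ
eq. 3 reversed (reverse to put HNO3 on the reactant side): +174.1 kJ
By Hess's law, ΔHrxn = (2)·(+83.7) + (2)·(+82.1) + (-1)·(-174.1) = 505.7 kJ

ΔHrxn = 505.7 kJ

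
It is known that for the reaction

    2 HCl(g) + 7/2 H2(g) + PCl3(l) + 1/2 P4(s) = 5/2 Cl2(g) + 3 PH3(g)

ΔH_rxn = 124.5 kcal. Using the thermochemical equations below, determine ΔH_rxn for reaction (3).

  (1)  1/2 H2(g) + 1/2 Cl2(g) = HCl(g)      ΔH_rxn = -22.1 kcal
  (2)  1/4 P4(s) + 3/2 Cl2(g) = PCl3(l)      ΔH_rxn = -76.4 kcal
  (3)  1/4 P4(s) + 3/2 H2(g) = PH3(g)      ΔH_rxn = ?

ΔH_rxn = 1.3 kcal

(1) reversed and × 2: (-2)·(-22.1) = +44.2 kcal
(2) reversed: +76.4 kcal
(3) × 3: contributes 3·x
+124.5 = (+44.2) + (+76.4) + 3·x
x = (+124.5 − (+120.6)) / (3) = 1.3 kcal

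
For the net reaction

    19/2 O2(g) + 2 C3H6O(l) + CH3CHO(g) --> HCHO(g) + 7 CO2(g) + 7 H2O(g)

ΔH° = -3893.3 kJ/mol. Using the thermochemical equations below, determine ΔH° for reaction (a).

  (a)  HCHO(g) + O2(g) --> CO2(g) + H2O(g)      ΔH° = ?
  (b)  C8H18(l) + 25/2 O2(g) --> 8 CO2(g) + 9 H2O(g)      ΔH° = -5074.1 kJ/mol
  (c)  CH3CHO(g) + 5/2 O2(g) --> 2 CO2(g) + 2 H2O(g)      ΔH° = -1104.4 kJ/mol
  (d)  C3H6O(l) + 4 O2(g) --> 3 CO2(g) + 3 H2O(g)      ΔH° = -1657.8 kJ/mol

(a) reversed: contributes −x
(b): not needed.
(c) as written: -1104.4 kJ/mol
(d) × 2: (2)·(-1657.8) = -3315.6 kJ/mol
-3893.3 = (-1104.4) + (-3315.6) − x
x = (-3893.3 − (-4420.0)) / (-1) = -526.7 kJ/mol

ΔH° = -526.7 kJ/mol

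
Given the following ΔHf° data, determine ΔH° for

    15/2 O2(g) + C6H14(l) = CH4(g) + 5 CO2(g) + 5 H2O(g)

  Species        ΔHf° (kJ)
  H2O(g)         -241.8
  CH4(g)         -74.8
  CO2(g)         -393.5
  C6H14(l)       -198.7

ΔH° = -3052.6 kJ

ΔH°rxn = Σ nΔHf°(products) − Σ nΔHf°(reactants).
Products: 1·(-74.8) + 5·(-393.5) + 5·(-241.8) = -3251.3
Reactants: 15/2·(+0.0) + 1·(-198.7) = -198.7
ΔH° = (-3251.3) − (-198.7) = -3052.6 kJ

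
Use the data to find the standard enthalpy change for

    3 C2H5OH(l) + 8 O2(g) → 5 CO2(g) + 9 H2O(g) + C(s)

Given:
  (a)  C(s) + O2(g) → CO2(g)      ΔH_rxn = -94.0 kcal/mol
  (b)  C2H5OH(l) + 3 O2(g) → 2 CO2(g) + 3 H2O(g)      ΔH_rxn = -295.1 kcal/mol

ΔH_rxn = -791.3 kcal/mol

(a) reversed: +94.0 kcal/mol
(b) × 3: (3)·(-295.1) = -885.3 kcal/mol
Since enthalpy is a state function, ΔH_rxn = (+94.0) + (-885.3) = -791.3 kcal/mol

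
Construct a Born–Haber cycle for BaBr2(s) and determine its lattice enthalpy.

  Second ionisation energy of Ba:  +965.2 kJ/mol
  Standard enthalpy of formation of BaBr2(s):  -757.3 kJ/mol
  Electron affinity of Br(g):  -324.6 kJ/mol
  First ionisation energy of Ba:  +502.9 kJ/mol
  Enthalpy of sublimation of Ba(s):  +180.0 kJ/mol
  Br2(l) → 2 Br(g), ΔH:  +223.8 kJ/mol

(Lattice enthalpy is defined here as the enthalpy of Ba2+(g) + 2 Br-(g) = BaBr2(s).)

U = -1980.0 kJ/mol

ΔHf° = 1·ΔHsub + 1·(ΣIE) + 1·D(Br2) + 2·EA + U
-757.3 = 1·(+180.0) + 1·(+1468.1) + 1·(+223.8) + 2·(-324.6) + U
U = -757.3 − (+1222.7) = -1980.0 kJ/mol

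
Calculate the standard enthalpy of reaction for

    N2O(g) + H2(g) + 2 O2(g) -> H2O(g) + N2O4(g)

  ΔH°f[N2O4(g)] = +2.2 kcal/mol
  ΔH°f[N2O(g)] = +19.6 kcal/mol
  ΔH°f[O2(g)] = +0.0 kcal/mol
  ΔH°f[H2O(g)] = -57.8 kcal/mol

ΔHrxn = -75.2 kcal/mol

Products: 1·(-57.8) + 1·(+2.2) = -55.6
Reactants: 1·(+19.6) + 1·(+0.0) + 2·(+0.0) = +19.6
ΔHrxn = (-55.6) − (+19.6) = -75.2 kcal/mol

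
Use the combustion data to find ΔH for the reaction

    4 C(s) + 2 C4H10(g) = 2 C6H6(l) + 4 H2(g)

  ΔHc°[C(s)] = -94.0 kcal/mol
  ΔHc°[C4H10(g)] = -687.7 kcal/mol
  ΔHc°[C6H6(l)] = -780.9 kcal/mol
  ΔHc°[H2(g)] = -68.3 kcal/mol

ΔH = 83.6 kcal/mol

Using ΔH = Σ nΔHc°(reactants) − Σ nΔHc°(products):
= [4·(-94.0) + 2·(-687.7)] − [2·(-780.9) + 4·(-68.3)]
= 83.6 kcal/mol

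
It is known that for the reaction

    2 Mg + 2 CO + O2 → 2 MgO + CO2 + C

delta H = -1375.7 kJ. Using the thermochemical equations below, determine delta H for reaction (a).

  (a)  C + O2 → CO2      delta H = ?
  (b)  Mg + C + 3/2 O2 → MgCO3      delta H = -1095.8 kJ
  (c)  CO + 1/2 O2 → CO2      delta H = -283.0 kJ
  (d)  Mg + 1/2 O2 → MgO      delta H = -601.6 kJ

delta H = -393.5 kJ

(a) reversed: contributes −x
(b): not needed.
(c) × 2: (2)·(-283.0) = -566.0 kJ
(d) × 2: (2)·(-601.6) = -1203.2 kJ
-1375.7 = (-566.0) + (-1203.2) − x
x = (-1375.7 − (-1769.2)) / (-1) = -393.5 kJ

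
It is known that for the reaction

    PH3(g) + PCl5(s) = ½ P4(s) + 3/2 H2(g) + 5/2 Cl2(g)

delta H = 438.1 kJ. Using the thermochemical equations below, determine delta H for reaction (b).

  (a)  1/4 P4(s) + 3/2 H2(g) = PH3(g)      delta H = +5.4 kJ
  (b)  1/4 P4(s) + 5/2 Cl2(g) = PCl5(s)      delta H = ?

delta H = -443.5 kJ

(a) reversed: -5.4 kJ
(b) reversed: contributes −x
+438.1 = (-5.4) − x
x = (+438.1 − (-5.4)) / (-1) = -443.5 kJ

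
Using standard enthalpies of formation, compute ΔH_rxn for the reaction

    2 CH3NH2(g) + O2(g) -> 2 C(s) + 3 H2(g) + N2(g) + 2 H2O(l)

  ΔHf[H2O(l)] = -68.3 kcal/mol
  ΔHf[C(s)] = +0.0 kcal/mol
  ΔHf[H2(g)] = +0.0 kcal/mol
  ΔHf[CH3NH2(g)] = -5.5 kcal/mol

Products: 2·(+0.0) + 3·(+0.0) + 1·(+0.0) + 2·(-68.3) = -136.6
Reactants: 2·(-5.5) + 1·(+0.0) = -11.0
ΔH_rxn = (-136.6) − (-11.0) = -125.6 kcal/mol

ΔH_rxn = -125.6 kcal/mol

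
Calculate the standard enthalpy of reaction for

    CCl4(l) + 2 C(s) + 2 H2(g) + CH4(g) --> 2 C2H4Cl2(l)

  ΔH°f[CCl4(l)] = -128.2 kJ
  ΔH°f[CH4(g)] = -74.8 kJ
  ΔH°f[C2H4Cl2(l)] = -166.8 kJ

Products: 2·(-166.8) = -333.6
Reactants: 1·(-128.2) + 2·(+0.0) + 2·(+0.0) + 1·(-74.8) = -203.0
ΔHrxn = (-333.6) − (-203.0) = -130.6 kJ

ΔHrxn = -130.6 kJ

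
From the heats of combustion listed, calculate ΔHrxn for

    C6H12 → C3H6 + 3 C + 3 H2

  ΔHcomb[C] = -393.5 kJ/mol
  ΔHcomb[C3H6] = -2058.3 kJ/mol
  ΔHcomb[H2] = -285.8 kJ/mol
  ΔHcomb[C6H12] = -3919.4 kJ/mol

ΔHrxn = 176.8 kJ/mol

Using ΔH = Σ nΔHc°(reactants) − Σ nΔHc°(products):
= [1·(-3919.4)] − [1·(-2058.3) + 3·(-393.5) + 3·(-285.8)]
= 176.8 kJ/mol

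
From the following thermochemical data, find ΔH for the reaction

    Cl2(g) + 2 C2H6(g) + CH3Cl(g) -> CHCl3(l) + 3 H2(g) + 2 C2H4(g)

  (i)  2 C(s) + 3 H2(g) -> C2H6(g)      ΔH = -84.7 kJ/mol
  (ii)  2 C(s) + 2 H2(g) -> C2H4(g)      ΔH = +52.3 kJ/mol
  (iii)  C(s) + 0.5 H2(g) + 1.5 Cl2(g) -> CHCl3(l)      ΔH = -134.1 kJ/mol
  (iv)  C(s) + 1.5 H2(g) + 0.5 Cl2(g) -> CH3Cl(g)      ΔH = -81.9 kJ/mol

(i) reversed and × 2 (reverse to put C2H6(g) on the reactant side; scale by 2 for the 2 C2H6(g)): (-2)·(-84.7) = +169.4 kJ/mol
(ii) × 2 (scale by 2 for the 2 C2H4(g)): (2)·(+52.3) = +104.6 kJ/mol
(iii) as written (CHCl3(l) already on the product side): -134.1 kJ/mol
(iv) reversed (reverse to put CH3Cl(g) on the reactant side): +81.9 kJ/mol
ΔH = (+169.4) + (+104.6) + (-134.1) + (+81.9) = 221.8 kJ/mol

ΔH = 221.8 kJ/mol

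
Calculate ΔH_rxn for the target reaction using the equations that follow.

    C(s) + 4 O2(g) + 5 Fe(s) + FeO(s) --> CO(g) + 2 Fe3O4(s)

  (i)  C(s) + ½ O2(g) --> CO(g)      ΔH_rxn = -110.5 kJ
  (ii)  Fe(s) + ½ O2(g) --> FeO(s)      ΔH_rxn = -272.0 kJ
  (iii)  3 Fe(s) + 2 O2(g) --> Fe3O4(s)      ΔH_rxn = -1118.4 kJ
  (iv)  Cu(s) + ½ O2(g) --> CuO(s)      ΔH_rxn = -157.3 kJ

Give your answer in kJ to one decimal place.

(i) as written (CO(g) already on the product side): -110.5 kJ
(ii) reversed (FeO(s) must end up as a reactant): +272.0 kJ
(iii) × 2 (×2 to match 2 Fe3O4(s) in the target): (2)·(-1118.4) = -2236.8 kJ
(iv): not needed (CuO(s) appears nowhere else).
Combining the equations, ΔH_rxn = (1)·(-110.5) + (-1)·(-272.0) + (2)·(-1118.4) = -2075.3 kJ

ΔH_rxn = -2075.3 kJ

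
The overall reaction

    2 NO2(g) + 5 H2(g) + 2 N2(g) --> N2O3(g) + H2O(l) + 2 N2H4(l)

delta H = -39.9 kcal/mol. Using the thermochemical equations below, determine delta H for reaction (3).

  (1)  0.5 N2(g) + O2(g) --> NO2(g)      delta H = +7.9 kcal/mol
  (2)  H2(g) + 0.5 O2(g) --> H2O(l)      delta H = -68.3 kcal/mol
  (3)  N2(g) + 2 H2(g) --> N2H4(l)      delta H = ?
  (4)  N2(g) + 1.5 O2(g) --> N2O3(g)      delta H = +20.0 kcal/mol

delta H = 12.1 kcal/mol

(1) reversed and × 2: (-2)·(+7.9) = -15.8 kcal/mol
(2) as written: -68.3 kcal/mol
(3) × 2: contributes 2·x
(4) as written: +20.0 kcal/mol
-39.9 = (-15.8) + (-68.3) + (+20.0) + 2·x
x = (-39.9 − (-64.1)) / (2) = 12.1 kcal/mol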